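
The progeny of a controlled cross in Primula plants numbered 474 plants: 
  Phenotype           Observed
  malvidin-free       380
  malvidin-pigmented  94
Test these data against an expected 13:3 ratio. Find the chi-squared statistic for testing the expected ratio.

0.364

Expected counts for N = 474 under a 13:3 ratio (total parts = 16):
  malvidin-free: 474 × 13/16 = 385.125
  malvidin-pigmented: 474 × 3/16 = 88.875
χ² = Σ (O − E)² / E
  malvidin-free: (380 − 385.125)² / 385.125 = 0.0682
  malvidin-pigmented: (94 − 88.875)² / 88.875 = 0.2955
χ² = 0.0682 + 0.2955 = 0.3637 ≈ 0.364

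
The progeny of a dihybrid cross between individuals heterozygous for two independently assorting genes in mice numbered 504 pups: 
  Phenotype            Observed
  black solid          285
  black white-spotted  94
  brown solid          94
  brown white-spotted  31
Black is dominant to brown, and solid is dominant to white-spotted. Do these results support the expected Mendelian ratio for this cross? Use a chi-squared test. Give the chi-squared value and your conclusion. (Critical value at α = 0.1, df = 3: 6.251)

A dihybrid F₂ with independent assortment and complete dominance at both loci gives a 9:3:3:1 phenotypic ratio.
The 9:3:3:1 ratio has 16 parts, so with N = 504 the expected counts are:
  black solid: 504 × 9/16 = 283.5
  black white-spotted: 504 × 3/16 = 94.5
  brown solid: 504 × 3/16 = 94.5
  brown white-spotted: 504 × 1/16 = 31.5
χ² = Σ (O − E)² / E
  black solid: (285 − 283.5)² / 283.5 = 0.0079
  black white-spotted: (94 − 94.5)² / 94.5 = 0.0026
  brown solid: (94 − 94.5)² / 94.5 = 0.0026
  brown white-spotted: (31 − 31.5)² / 31.5 = 0.0079
χ² = 0.0079 + 0.0026 + 0.0026 + 0.0079 = 0.021
Degrees of freedom = 4 − 1 = 3; critical value at α = 0.1 is 6.251.
Since 0.021 < 6.251, we fail to reject the null hypothesis — the data are consistent with the 9:3:3:1 ratio.

0.021; consistent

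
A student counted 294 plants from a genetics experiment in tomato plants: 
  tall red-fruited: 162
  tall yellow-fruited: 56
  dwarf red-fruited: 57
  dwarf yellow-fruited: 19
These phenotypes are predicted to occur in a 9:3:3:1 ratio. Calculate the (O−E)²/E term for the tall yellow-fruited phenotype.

0.014

Total ratio parts = 16. Expected numbers out of 294:
  tall red-fruited: 294 × 9/16 = 165.375
  tall yellow-fruited: 294 × 3/16 = 55.125
  dwarf red-fruited: 294 × 3/16 = 55.125
  dwarf yellow-fruited: 294 × 1/16 = 18.375
Contribution of tall yellow-fruited: (56 − 55.125)² / 55.125 = 0.0139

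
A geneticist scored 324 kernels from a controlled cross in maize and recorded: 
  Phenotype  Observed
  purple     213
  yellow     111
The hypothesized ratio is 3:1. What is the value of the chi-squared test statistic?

Total ratio parts = 4. Expected numbers out of 324:
  purple: 324 × 3/4 = 243
  yellow: 324 × 1/4 = 81
χ² = Σ (O − E)² / E
  purple: (213 − 243)² / 243 = 3.7037
  yellow: (111 − 81)² / 81 = 11.1111
χ² = 3.7037 + 11.1111 = 14.8148 ≈ 14.815

14.815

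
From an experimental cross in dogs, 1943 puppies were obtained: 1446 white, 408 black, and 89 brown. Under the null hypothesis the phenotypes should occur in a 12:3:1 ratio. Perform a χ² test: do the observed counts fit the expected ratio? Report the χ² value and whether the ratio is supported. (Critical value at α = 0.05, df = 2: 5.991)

13.990; not consistent

Expected counts for N = 1943 under a 12:3:1 ratio (total parts = 16):
  white: 1943 × 12/16 = 1457.25
  black: 1943 × 3/16 = 364.3125
  brown: 1943 × 1/16 = 121.4375
χ² = Σ (O − E)² / E
  white: (1446 − 1457.25)² / 1457.25 = 0.0869
  black: (408 − 364.3125)² / 364.3125 = 5.2389
  brown: (89 − 121.4375)² / 121.4375 = 8.6645
χ² = 0.0869 + 5.2389 + 8.6645 = 13.9903 ≈ 13.990
Degrees of freedom = 3 − 1 = 2; critical value at α = 0.05 is 5.991.
Since 13.990 > 5.991, we reject the null hypothesis — the data do not fit the 12:3:1 ratio.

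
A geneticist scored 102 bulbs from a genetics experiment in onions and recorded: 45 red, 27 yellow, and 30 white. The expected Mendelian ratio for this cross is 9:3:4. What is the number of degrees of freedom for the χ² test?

A goodness-of-fit test with 3 phenotype classes has df = 3 − 1 = 2.

2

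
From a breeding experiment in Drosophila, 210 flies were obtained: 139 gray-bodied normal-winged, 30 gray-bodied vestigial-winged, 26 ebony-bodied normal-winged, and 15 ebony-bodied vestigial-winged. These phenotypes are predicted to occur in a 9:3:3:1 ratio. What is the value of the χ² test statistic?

The 9:3:3:1 ratio has 16 parts, so with N = 210 the expected counts are:
  gray-bodied normal-winged: 210 × 9/16 = 118.125
  gray-bodied vestigial-winged: 210 × 3/16 = 39.375
  ebony-bodied normal-winged: 210 × 3/16 = 39.375
  ebony-bodied vestigial-winged: 210 × 1/16 = 13.125
χ² = Σ (O − E)² / E
  gray-bodied normal-winged: (139 − 118.125)² / 118.125 = 3.6890
  gray-bodied vestigial-winged: (30 − 39.375)² / 39.375 = 2.2321
  ebony-bodied normal-winged: (26 − 39.375)² / 39.375 = 4.5433
  ebony-bodied vestigial-winged: (15 − 13.125)² / 13.125 = 0.2679
χ² = 3.6890 + 2.2321 + 4.5433 + 0.2679 = 10.7323 ≈ 10.732

10.732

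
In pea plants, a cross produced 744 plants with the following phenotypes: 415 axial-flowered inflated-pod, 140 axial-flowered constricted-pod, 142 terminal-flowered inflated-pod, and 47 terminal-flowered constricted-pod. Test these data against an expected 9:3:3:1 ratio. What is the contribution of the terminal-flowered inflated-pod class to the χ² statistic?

0.045

Expected counts for N = 744 under a 9:3:3:1 ratio (total parts = 16):
  axial-flowered inflated-pod: 744 × 9/16 = 418.5
  axial-flowered constricted-pod: 744 × 3/16 = 139.5
  terminal-flowered inflated-pod: 744 × 3/16 = 139.5
  terminal-flowered constricted-pod: 744 × 1/16 = 46.5
Contribution of terminal-flowered inflated-pod: (142 − 139.5)² / 139.5 = 0.0448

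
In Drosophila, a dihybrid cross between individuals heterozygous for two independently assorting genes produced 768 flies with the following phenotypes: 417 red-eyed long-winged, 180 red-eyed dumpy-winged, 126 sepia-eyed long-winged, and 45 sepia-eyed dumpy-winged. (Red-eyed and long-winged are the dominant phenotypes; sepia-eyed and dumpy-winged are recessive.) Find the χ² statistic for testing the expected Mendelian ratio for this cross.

11.958

A dihybrid F₂ with independent assortment and complete dominance at both loci gives a 9:3:3:1 phenotypic ratio.
Expected counts for N = 768 under a 9:3:3:1 ratio (total parts = 16):
  red-eyed long-winged: 768 × 9/16 = 432
  red-eyed dumpy-winged: 768 × 3/16 = 144
  sepia-eyed long-winged: 768 × 3/16 = 144
  sepia-eyed dumpy-winged: 768 × 1/16 = 48
χ² = Σ (O − E)² / E
  red-eyed long-winged: (417 − 432)² / 432 = 0.5208
  red-eyed dumpy-winged: (180 − 144)² / 144 = 9.0000
  sepia-eyed long-winged: (126 − 144)² / 144 = 2.2500
  sepia-eyed dumpy-winged: (45 − 48)² / 48 = 0.1875
χ² = 0.5208 + 9.0000 + 2.2500 + 0.1875 = 11.9583 ≈ 11.958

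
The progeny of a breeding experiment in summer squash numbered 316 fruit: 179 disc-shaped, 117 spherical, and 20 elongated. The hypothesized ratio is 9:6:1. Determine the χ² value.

Expected counts for N = 316 under a 9:6:1 ratio (total parts = 16):
  disc-shaped: 316 × 9/16 = 177.75
  spherical: 316 × 6/16 = 118.5
  elongated: 316 × 1/16 = 19.75
χ² = Σ (O − E)² / E
  disc-shaped: (179 − 177.75)² / 177.75 = 0.0088
  spherical: (117 − 118.5)² / 118.5 = 0.0190
  elongated: (20 − 19.75)² / 19.75 = 0.0032
χ² = 0.0088 + 0.0190 + 0.0032 = 0.031

0.031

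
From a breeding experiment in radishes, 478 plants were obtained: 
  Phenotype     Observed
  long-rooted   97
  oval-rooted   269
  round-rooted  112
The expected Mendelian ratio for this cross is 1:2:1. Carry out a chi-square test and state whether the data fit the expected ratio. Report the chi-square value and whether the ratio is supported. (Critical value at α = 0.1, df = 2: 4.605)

Under the 1:2:1 hypothesis (Σ ratio = 4, N = 478):
  long-rooted: 478 × 1/4 = 119.5
  oval-rooted: 478 × 2/4 = 239
  round-rooted: 478 × 1/4 = 119.5
χ² = Σ (O − E)² / E
  long-rooted: (97 − 119.5)² / 119.5 = 4.2364
  oval-rooted: (269 − 239)² / 239 = 3.7657
  round-rooted: (112 − 119.5)² / 119.5 = 0.4707
χ² = 4.2364 + 3.7657 + 0.4707 = 8.4728 ≈ 8.473
Degrees of freedom = 3 − 1 = 2; critical value at α = 0.1 is 4.605.
Since 8.473 > 4.605, we reject the null hypothesis — the data do not fit the 1:2:1 ratio.

8.473; not consistent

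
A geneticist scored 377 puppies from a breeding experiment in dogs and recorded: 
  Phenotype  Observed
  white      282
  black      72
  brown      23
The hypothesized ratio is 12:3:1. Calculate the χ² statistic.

Under the 12:3:1 hypothesis (Σ ratio = 16, N = 377):
  white: 377 × 12/16 = 282.75
  black: 377 × 3/16 = 70.6875
  brown: 377 × 1/16 = 23.5625
χ² = Σ (O − E)² / E
  white: (282 − 282.75)² / 282.75 = 0.0020
  black: (72 − 70.6875)² / 70.6875 = 0.0244
  brown: (23 − 23.5625)² / 23.5625 = 0.0134
χ² = 0.0020 + 0.0244 + 0.0134 = 0.0398 ≈ 0.040

0.040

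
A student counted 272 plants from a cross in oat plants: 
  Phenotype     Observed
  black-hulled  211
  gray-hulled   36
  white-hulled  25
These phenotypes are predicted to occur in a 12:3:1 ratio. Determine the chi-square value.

8.417

Under the 12:3:1 hypothesis (Σ ratio = 16, N = 272):
  black-hulled: 272 × 12/16 = 204
  gray-hulled: 272 × 3/16 = 51
  white-hulled: 272 × 1/16 = 17
χ² = Σ (O − E)² / E
  black-hulled: (211 − 204)² / 204 = 0.2402
  gray-hulled: (36 − 51)² / 51 = 4.4118
  white-hulled: (25 − 17)² / 17 = 3.7647
χ² = 0.2402 + 4.4118 + 3.7647 = 8.4167 ≈ 8.417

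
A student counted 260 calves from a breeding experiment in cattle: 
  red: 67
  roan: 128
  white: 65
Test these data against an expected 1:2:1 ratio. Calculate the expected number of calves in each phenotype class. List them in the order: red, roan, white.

65, 130, 65

The 1:2:1 ratio has 4 parts, so with N = 260 the expected counts are:
  red: 260 × 1/4 = 65
  roan: 260 × 2/4 = 130
  white: 260 × 1/4 = 65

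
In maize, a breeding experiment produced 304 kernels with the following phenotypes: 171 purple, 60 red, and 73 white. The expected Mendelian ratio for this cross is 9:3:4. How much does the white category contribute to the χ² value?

0.118

Under the 9:3:4 hypothesis (Σ ratio = 16, N = 304):
  purple: 304 × 9/16 = 171
  red: 304 × 3/16 = 57
  white: 304 × 4/16 = 76
Contribution of white: (73 − 76)² / 76 = 0.1184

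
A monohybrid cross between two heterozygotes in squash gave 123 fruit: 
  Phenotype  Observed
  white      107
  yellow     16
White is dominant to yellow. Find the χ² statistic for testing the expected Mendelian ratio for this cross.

For a monohybrid cross between heterozygotes with complete dominance, the expected phenotypic ratio is 3:1.
The 3:1 ratio has 4 parts, so with N = 123 the expected counts are:
  white: 123 × 3/4 = 92.25
  yellow: 123 × 1/4 = 30.75
χ² = Σ (O − E)² / E
  white: (107 − 92.25)² / 92.25 = 2.3584
  yellow: (16 − 30.75)² / 30.75 = 7.0752
χ² = 2.3584 + 7.0752 = 9.4336 ≈ 9.434

9.434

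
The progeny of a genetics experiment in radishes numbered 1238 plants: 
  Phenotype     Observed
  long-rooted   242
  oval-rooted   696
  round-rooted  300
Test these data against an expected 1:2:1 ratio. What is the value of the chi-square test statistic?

24.591

Total ratio parts = 4. Expected numbers out of 1238:
  long-rooted: 1238 × 1/4 = 309.5
  oval-rooted: 1238 × 2/4 = 619
  round-rooted: 1238 × 1/4 = 309.5
χ² = Σ (O − E)² / E
  long-rooted: (242 − 309.5)² / 309.5 = 14.7213
  oval-rooted: (696 − 619)² / 619 = 9.5784
  round-rooted: (300 − 309.5)² / 309.5 = 0.2916
χ² = 14.7213 + 9.5784 + 0.2916 = 24.5913 ≈ 24.591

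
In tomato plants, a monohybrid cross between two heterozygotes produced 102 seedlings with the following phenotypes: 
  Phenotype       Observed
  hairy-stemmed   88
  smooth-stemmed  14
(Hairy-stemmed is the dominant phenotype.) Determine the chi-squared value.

6.915

For a monohybrid cross between heterozygotes with complete dominance, the expected phenotypic ratio is 3:1.
Under the 3:1 hypothesis (Σ ratio = 4, N = 102):
  hairy-stemmed: 102 × 3/4 = 76.5
  smooth-stemmed: 102 × 1/4 = 25.5
χ² = Σ (O − E)² / E
  hairy-stemmed: (88 − 76.5)² / 76.5 = 1.7288
  smooth-stemmed: (14 − 25.5)² / 25.5 = 5.1863
χ² = 1.7288 + 5.1863 = 6.9151 ≈ 6.915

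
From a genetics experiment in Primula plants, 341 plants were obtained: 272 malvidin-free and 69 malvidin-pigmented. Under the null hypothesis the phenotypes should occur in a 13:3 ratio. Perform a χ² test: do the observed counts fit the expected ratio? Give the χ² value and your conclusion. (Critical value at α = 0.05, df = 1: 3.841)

0.493; consistent

The 13:3 ratio has 16 parts, so with N = 341 the expected counts are:
  malvidin-free: 341 × 13/16 = 277.0625
  malvidin-pigmented: 341 × 3/16 = 63.9375
χ² = Σ (O − E)² / E
  malvidin-free: (272 − 277.0625)² / 277.0625 = 0.0925
  malvidin-pigmented: (69 − 63.9375)² / 63.9375 = 0.4008
χ² = 0.0925 + 0.4008 = 0.4933 ≈ 0.493
Degrees of freedom = 2 − 1 = 1; critical value at α = 0.05 is 3.841.
Since 0.493 < 3.841, we fail to reject the null hypothesis — the data are consistent with the 13:3 ratio.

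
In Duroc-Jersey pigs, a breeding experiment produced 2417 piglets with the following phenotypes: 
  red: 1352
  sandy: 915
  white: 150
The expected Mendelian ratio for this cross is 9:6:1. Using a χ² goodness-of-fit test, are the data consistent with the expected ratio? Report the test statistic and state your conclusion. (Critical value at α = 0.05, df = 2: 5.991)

0.132; consistent

The 9:6:1 ratio has 16 parts, so with N = 2417 the expected counts are:
  red: 2417 × 9/16 = 1359.5625
  sandy: 2417 × 6/16 = 906.375
  white: 2417 × 1/16 = 151.0625
χ² = Σ (O − E)² / E
  red: (1352 − 1359.5625)² / 1359.5625 = 0.0421
  sandy: (915 − 906.375)² / 906.375 = 0.0821
  white: (150 − 151.0625)² / 151.0625 = 0.0075
χ² = 0.0421 + 0.0821 + 0.0075 = 0.1317 ≈ 0.132
Degrees of freedom = 3 − 1 = 2; critical value at α = 0.05 is 5.991.
Since 0.132 < 5.991, we fail to reject the null hypothesis — the data are consistent with the 9:6:1 ratio.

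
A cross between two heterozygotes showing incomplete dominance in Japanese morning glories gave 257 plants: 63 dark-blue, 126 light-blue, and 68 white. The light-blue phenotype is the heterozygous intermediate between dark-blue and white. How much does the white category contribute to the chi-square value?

0.219

With incomplete dominance, a heterozygote × heterozygote cross gives a 1:2:1 phenotypic ratio.
Expected counts for N = 257 under a 1:2:1 ratio (total parts = 4):
  dark-blue: 257 × 1/4 = 64.25
  light-blue: 257 × 2/4 = 128.5
  white: 257 × 1/4 = 64.25
Contribution of white: (68 − 64.25)² / 64.25 = 0.2189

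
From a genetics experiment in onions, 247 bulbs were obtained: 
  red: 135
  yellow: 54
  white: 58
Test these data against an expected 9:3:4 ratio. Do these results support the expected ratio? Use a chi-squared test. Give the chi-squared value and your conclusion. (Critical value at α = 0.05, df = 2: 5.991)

1.615; consistent

Expected counts for N = 247 under a 9:3:4 ratio (total parts = 16):
  red: 247 × 9/16 = 138.9375
  yellow: 247 × 3/16 = 46.3125
  white: 247 × 4/16 = 61.75
χ² = Σ (O − E)² / E
  red: (135 − 138.9375)² / 138.9375 = 0.1116
  yellow: (54 − 46.3125)² / 46.3125 = 1.2761
  white: (58 − 61.75)² / 61.75 = 0.2277
χ² = 0.1116 + 1.2761 + 0.2277 = 1.6154 ≈ 1.615
Degrees of freedom = 3 − 1 = 2; critical value at α = 0.05 is 5.991.
Since 1.615 < 5.991, we fail to reject the null hypothesis — the data are consistent with the 9:3:4 ratio.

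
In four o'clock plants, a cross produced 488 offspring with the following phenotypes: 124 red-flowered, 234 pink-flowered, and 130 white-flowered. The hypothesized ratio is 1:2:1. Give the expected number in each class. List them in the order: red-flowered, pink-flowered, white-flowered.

122, 244, 122

Under the 1:2:1 hypothesis (Σ ratio = 4, N = 488):
  red-flowered: 488 × 1/4 = 122
  pink-flowered: 488 × 2/4 = 244
  white-flowered: 488 × 1/4 = 122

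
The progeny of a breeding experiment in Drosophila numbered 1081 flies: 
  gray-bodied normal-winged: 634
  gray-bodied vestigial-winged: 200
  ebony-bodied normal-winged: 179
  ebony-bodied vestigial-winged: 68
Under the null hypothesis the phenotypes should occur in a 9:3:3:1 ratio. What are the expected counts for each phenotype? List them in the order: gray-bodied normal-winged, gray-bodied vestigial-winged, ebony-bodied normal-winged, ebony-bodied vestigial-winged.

Expected counts for N = 1081 under a 9:3:3:1 ratio (total parts = 16):
  gray-bodied normal-winged: 1081 × 9/16 = 608.0625
  gray-bodied vestigial-winged: 1081 × 3/16 = 202.6875
  ebony-bodied normal-winged: 1081 × 3/16 = 202.6875
  ebony-bodied vestigial-winged: 1081 × 1/16 = 67.5625

608.0625, 202.6875, 202.6875, 67.5625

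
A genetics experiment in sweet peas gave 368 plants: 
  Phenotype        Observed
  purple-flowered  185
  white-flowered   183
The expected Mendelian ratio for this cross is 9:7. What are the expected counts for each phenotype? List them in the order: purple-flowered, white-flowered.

207, 161

The 9:7 ratio has 16 parts, so with N = 368 the expected counts are:
  purple-flowered: 368 × 9/16 = 207
  white-flowered: 368 × 7/16 = 161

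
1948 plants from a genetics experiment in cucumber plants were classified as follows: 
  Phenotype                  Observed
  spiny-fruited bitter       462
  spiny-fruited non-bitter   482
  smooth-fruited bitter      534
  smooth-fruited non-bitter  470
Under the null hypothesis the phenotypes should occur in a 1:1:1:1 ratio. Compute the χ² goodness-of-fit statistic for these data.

6.464

Total ratio parts = 4. Expected numbers out of 1948:
  spiny-fruited bitter: 1948 × 1/4 = 487
  spiny-fruited non-bitter: 1948 × 1/4 = 487
  smooth-fruited bitter: 1948 × 1/4 = 487
  smooth-fruited non-bitter: 1948 × 1/4 = 487
χ² = Σ (O − E)² / E
  spiny-fruited bitter: (462 − 487)² / 487 = 1.2834
  spiny-fruited non-bitter: (482 − 487)² / 487 = 0.0513
  smooth-fruited bitter: (534 − 487)² / 487 = 4.5359
  smooth-fruited non-bitter: (470 − 487)² / 487 = 0.5934
χ² = 1.2834 + 0.0513 + 4.5359 + 0.5934 = 6.464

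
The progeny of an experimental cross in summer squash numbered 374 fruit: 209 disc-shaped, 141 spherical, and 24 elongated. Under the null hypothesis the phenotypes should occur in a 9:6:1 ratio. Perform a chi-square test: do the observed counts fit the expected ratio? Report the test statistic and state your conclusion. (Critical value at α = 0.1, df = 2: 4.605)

Total ratio parts = 16. Expected numbers out of 374:
  disc-shaped: 374 × 9/16 = 210.375
  spherical: 374 × 6/16 = 140.25
  elongated: 374 × 1/16 = 23.375
χ² = Σ (O − E)² / E
  disc-shaped: (209 − 210.375)² / 210.375 = 0.0090
  spherical: (141 − 140.25)² / 140.25 = 0.0040
  elongated: (24 − 23.375)² / 23.375 = 0.0167
χ² = 0.0090 + 0.0040 + 0.0167 = 0.0297 ≈ 0.030
Degrees of freedom = 3 − 1 = 2; critical value at α = 0.1 is 4.605.
Since 0.030 < 4.605, we fail to reject the null hypothesis — the data are consistent with the 9:6:1 ratio.

0.030; consistent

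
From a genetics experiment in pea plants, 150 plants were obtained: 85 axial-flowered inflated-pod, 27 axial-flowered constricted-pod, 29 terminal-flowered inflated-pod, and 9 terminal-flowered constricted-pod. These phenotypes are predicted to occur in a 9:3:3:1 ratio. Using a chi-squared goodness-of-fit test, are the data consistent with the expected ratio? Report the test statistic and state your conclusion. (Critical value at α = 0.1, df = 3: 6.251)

Under the 9:3:3:1 hypothesis (Σ ratio = 16, N = 150):
  axial-flowered inflated-pod: 150 × 9/16 = 84.375
  axial-flowered constricted-pod: 150 × 3/16 = 28.125
  terminal-flowered inflated-pod: 150 × 3/16 = 28.125
  terminal-flowered constricted-pod: 150 × 1/16 = 9.375
χ² = Σ (O − E)² / E
  axial-flowered inflated-pod: (85 − 84.375)² / 84.375 = 0.0046
  axial-flowered constricted-pod: (27 − 28.125)² / 28.125 = 0.0450
  terminal-flowered inflated-pod: (29 − 28.125)² / 28.125 = 0.0272
  terminal-flowered constricted-pod: (9 − 9.375)² / 9.375 = 0.0150
χ² = 0.0046 + 0.0450 + 0.0272 + 0.0150 = 0.0918 ≈ 0.092
Degrees of freedom = 4 − 1 = 3; critical value at α = 0.1 is 6.251.
Since 0.092 < 6.251, we fail to reject the null hypothesis — the data are consistent with the 9:3:3:1 ratio.

0.092; consistent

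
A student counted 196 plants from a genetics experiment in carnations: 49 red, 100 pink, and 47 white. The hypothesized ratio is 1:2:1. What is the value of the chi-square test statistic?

Expected counts for N = 196 under a 1:2:1 ratio (total parts = 4):
  red: 196 × 1/4 = 49
  pink: 196 × 2/4 = 98
  white: 196 × 1/4 = 49
χ² = Σ (O − E)² / E
  red: (49 − 49)² / 49 = 0.0000
  pink: (100 − 98)² / 98 = 0.0408
  white: (47 − 49)² / 49 = 0.0816
χ² = 0.0000 + 0.0408 + 0.0816 = 0.1224 ≈ 0.122

0.122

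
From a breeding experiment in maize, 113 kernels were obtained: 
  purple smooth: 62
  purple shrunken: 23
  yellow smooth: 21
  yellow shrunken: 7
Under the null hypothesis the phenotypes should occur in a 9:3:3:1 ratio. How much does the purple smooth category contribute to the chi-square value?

0.038

The 9:3:3:1 ratio has 16 parts, so with N = 113 the expected counts are:
  purple smooth: 113 × 9/16 = 63.5625
  purple shrunken: 113 × 3/16 = 21.1875
  yellow smooth: 113 × 3/16 = 21.1875
  yellow shrunken: 113 × 1/16 = 7.0625
Contribution of purple smooth: (62 − 63.5625)² / 63.5625 = 0.0384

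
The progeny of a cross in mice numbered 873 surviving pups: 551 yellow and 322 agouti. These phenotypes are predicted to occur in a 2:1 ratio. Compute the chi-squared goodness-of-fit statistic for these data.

4.954

The 2:1 ratio has 3 parts, so with N = 873 the expected counts are:
  yellow: 873 × 2/3 = 582
  agouti: 873 × 1/3 = 291
χ² = Σ (O − E)² / E
  yellow: (551 − 582)² / 582 = 1.6512
  agouti: (322 − 291)² / 291 = 3.3024
χ² = 1.6512 + 3.3024 = 4.9536 ≈ 4.954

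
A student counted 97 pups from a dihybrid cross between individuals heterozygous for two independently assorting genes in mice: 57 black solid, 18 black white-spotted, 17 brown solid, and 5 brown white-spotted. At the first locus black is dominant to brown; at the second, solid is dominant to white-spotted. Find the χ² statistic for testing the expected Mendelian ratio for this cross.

0.375

A dihybrid F₂ with independent assortment and complete dominance at both loci gives a 9:3:3:1 phenotypic ratio.
Total ratio parts = 16. Expected numbers out of 97:
  black solid: 97 × 9/16 = 54.5625
  black white-spotted: 97 × 3/16 = 18.1875
  brown solid: 97 × 3/16 = 18.1875
  brown white-spotted: 97 × 1/16 = 6.0625
χ² = Σ (O − E)² / E
  black solid: (57 − 54.5625)² / 54.5625 = 0.1089
  black white-spotted: (18 − 18.1875)² / 18.1875 = 0.0019
  brown solid: (17 − 18.1875)² / 18.1875 = 0.0775
  brown white-spotted: (5 − 6.0625)² / 6.0625 = 0.1862
χ² = 0.1089 + 0.0019 + 0.0775 + 0.1862 = 0.3745 ≈ 0.375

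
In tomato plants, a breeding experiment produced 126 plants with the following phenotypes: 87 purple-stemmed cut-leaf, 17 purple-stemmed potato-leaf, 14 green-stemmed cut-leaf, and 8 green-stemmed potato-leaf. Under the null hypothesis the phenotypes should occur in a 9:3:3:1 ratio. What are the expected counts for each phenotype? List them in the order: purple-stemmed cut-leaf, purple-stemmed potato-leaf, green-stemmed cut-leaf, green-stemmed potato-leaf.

Under the 9:3:3:1 hypothesis (Σ ratio = 16, N = 126):
  purple-stemmed cut-leaf: 126 × 9/16 = 70.875
  purple-stemmed potato-leaf: 126 × 3/16 = 23.625
  green-stemmed cut-leaf: 126 × 3/16 = 23.625
  green-stemmed potato-leaf: 126 × 1/16 = 7.875

70.875, 23.625, 23.625, 7.875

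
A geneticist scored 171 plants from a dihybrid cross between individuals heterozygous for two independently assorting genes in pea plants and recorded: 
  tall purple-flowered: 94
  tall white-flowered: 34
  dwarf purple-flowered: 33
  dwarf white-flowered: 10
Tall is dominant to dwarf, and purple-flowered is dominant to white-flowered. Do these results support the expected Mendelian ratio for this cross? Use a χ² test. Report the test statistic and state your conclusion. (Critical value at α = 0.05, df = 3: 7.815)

A dihybrid F₂ with independent assortment and complete dominance at both loci gives a 9:3:3:1 phenotypic ratio.
Under the 9:3:3:1 hypothesis (Σ ratio = 16, N = 171):
  tall purple-flowered: 171 × 9/16 = 96.1875
  tall white-flowered: 171 × 3/16 = 32.0625
  dwarf purple-flowered: 171 × 3/16 = 32.0625
  dwarf white-flowered: 171 × 1/16 = 10.6875
χ² = Σ (O − E)² / E
  tall purple-flowered: (94 − 96.1875)² / 96.1875 = 0.0497
  tall white-flowered: (34 − 32.0625)² / 32.0625 = 0.1171
  dwarf purple-flowered: (33 − 32.0625)² / 32.0625 = 0.0274
  dwarf white-flowered: (10 − 10.6875)² / 10.6875 = 0.0442
χ² = 0.0497 + 0.1171 + 0.0274 + 0.0442 = 0.2384 ≈ 0.238
Degrees of freedom = 4 − 1 = 3; critical value at α = 0.05 is 7.815.
Since 0.238 < 7.815, we fail to reject the null hypothesis — the data are consistent with the 9:3:3:1 ratio.

0.238; consistent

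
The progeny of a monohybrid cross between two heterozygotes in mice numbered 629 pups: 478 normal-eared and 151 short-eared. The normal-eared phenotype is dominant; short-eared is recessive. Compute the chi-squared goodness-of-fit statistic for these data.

0.331

For a monohybrid cross between heterozygotes with complete dominance, the expected phenotypic ratio is 3:1.
Under the 3:1 hypothesis (Σ ratio = 4, N = 629):
  normal-eared: 629 × 3/4 = 471.75
  short-eared: 629 × 1/4 = 157.25
χ² = Σ (O − E)² / E
  normal-eared: (478 − 471.75)² / 471.75 = 0.0828
  short-eared: (151 − 157.25)² / 157.25 = 0.2484
χ² = 0.0828 + 0.2484 = 0.3312 ≈ 0.331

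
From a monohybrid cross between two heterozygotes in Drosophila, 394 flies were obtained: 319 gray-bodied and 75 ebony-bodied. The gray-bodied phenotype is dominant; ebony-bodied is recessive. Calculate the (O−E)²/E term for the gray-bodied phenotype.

For a monohybrid cross between heterozygotes with complete dominance, the expected phenotypic ratio is 3:1.
Under the 3:1 hypothesis (Σ ratio = 4, N = 394):
  gray-bodied: 394 × 3/4 = 295.5
  ebony-bodied: 394 × 1/4 = 98.5
Contribution of gray-bodied: (319 − 295.5)² / 295.5 = 1.8689

1.869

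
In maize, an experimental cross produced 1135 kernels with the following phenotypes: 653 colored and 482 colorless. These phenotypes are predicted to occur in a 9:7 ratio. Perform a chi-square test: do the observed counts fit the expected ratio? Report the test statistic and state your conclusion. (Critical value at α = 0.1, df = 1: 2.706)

Under the 9:7 hypothesis (Σ ratio = 16, N = 1135):
  colored: 1135 × 9/16 = 638.4375
  colorless: 1135 × 7/16 = 496.5625
χ² = Σ (O − E)² / E
  colored: (653 − 638.4375)² / 638.4375 = 0.3322
  colorless: (482 − 496.5625)² / 496.5625 = 0.4271
χ² = 0.3322 + 0.4271 = 0.7593 ≈ 0.759
Degrees of freedom = 2 − 1 = 1; critical value at α = 0.1 is 2.706.
Since 0.759 < 2.706, we fail to reject the null hypothesis — the data are consistent with the 9:7 ratio.

0.759; consistent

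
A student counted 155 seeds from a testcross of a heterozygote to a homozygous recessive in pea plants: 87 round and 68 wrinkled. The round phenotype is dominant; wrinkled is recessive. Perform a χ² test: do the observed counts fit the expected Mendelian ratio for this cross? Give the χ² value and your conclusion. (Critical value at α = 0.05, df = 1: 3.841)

A testcross of a heterozygote (Aa × aa) gives a 1:1 phenotypic ratio.
Expected counts for N = 155 under a 1:1 ratio (total parts = 2):
  round: 155 × 1/2 = 77.5
  wrinkled: 155 × 1/2 = 77.5
χ² = Σ (O − E)² / E
  round: (87 − 77.5)² / 77.5 = 1.1645
  wrinkled: (68 − 77.5)² / 77.5 = 1.1645
χ² = 1.1645 + 1.1645 = 2.329
Degrees of freedom = 2 − 1 = 1; critical value at α = 0.05 is 3.841.
Since 2.329 < 3.841, we fail to reject the null hypothesis — the data are consistent with the 1:1 ratio.

2.329; consistent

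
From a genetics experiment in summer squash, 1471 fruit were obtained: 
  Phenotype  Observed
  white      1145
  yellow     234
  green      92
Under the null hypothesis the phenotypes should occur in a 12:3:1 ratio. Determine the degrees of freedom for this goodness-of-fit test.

2

A goodness-of-fit test with 3 phenotype classes has df = 3 − 1 = 2.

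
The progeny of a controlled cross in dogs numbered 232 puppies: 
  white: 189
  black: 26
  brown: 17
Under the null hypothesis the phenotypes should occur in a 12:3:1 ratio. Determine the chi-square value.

The 12:3:1 ratio has 16 parts, so with N = 232 the expected counts are:
  white: 232 × 12/16 = 174
  black: 232 × 3/16 = 43.5
  brown: 232 × 1/16 = 14.5
χ² = Σ (O − E)² / E
  white: (189 − 174)² / 174 = 1.2931
  black: (26 − 43.5)² / 43.5 = 7.0402
  brown: (17 − 14.5)² / 14.5 = 0.4310
χ² = 1.2931 + 7.0402 + 0.4310 = 8.7643 ≈ 8.764

8.764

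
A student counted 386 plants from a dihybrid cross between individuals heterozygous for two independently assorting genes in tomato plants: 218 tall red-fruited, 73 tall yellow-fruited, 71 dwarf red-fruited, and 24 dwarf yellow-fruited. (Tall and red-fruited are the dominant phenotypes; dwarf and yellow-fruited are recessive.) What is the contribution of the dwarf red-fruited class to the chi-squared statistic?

0.026

A dihybrid F₂ with independent assortment and complete dominance at both loci gives a 9:3:3:1 phenotypic ratio.
Total ratio parts = 16. Expected numbers out of 386:
  tall red-fruited: 386 × 9/16 = 217.125
  tall yellow-fruited: 386 × 3/16 = 72.375
  dwarf red-fruited: 386 × 3/16 = 72.375
  dwarf yellow-fruited: 386 × 1/16 = 24.125
Contribution of dwarf red-fruited: (71 − 72.375)² / 72.375 = 0.0261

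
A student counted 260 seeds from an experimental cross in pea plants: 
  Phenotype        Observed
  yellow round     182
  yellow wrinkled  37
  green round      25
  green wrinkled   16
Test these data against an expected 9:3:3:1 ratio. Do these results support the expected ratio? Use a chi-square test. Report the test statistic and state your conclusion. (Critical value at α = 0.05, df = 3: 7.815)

23.145; not consistent

Under the 9:3:3:1 hypothesis (Σ ratio = 16, N = 260):
  yellow round: 260 × 9/16 = 146.25
  yellow wrinkled: 260 × 3/16 = 48.75
  green round: 260 × 3/16 = 48.75
  green wrinkled: 260 × 1/16 = 16.25
χ² = Σ (O − E)² / E
  yellow round: (182 − 146.25)² / 146.25 = 8.7389
  yellow wrinkled: (37 − 48.75)² / 48.75 = 2.8321
  green round: (25 − 48.75)² / 48.75 = 11.5705
  green wrinkled: (16 − 16.25)² / 16.25 = 0.0038
χ² = 8.7389 + 2.8321 + 11.5705 + 0.0038 = 23.1453 ≈ 23.145
Degrees of freedom = 4 − 1 = 3; critical value at α = 0.05 is 7.815.
Since 23.145 > 7.815, we reject the null hypothesis — the data do not fit the 9:3:3:1 ratio.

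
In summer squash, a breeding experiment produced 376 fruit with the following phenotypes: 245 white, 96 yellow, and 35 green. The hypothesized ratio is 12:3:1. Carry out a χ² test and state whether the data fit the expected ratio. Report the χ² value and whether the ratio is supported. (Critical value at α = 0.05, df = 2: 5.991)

Under the 12:3:1 hypothesis (Σ ratio = 16, N = 376):
  white: 376 × 12/16 = 282
  yellow: 376 × 3/16 = 70.5
  green: 376 × 1/16 = 23.5
χ² = Σ (O − E)² / E
  white: (245 − 282)² / 282 = 4.8546
  yellow: (96 − 70.5)² / 70.5 = 9.2234
  green: (35 − 23.5)² / 23.5 = 5.6277
χ² = 4.8546 + 9.2234 + 5.6277 = 19.7057 ≈ 19.706
Degrees of freedom = 3 − 1 = 2; critical value at α = 0.05 is 5.991.
Since 19.706 > 5.991, we reject the null hypothesis — the data do not fit the 12:3:1 ratio.

19.706; not consistent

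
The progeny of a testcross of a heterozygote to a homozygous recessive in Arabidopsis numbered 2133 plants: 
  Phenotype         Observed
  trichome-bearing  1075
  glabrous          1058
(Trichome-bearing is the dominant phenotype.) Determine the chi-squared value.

0.135

A testcross of a heterozygote (Aa × aa) gives a 1:1 phenotypic ratio.
Under the 1:1 hypothesis (Σ ratio = 2, N = 2133):
  trichome-bearing: 2133 × 1/2 = 1066.5
  glabrous: 2133 × 1/2 = 1066.5
χ² = Σ (O − E)² / E
  trichome-bearing: (1075 − 1066.5)² / 1066.5 = 0.0677
  glabrous: (1058 − 1066.5)² / 1066.5 = 0.0677
χ² = 0.0677 + 0.0677 = 0.1354 ≈ 0.135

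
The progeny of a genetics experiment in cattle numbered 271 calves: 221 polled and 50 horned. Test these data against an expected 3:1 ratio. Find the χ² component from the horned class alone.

Expected counts for N = 271 under a 3:1 ratio (total parts = 4):
  polled: 271 × 3/4 = 203.25
  horned: 271 × 1/4 = 67.75
Contribution of horned: (50 − 67.75)² / 67.75 = 4.6504

4.650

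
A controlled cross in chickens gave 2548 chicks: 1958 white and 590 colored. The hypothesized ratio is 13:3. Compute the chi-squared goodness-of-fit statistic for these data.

Expected counts for N = 2548 under a 13:3 ratio (total parts = 16):
  white: 2548 × 13/16 = 2070.25
  colored: 2548 × 3/16 = 477.75
χ² = Σ (O − E)² / E
  white: (1958 − 2070.25)² / 2070.25 = 6.0863
  colored: (590 − 477.75)² / 477.75 = 26.3738
χ² = 6.0863 + 26.3738 = 32.4601 ≈ 32.460

32.460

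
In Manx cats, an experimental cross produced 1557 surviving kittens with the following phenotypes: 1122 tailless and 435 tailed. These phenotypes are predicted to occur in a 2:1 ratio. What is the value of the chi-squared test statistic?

20.393

Under the 2:1 hypothesis (Σ ratio = 3, N = 1557):
  tailless: 1557 × 2/3 = 1038
  tailed: 1557 × 1/3 = 519
χ² = Σ (O − E)² / E
  tailless: (1122 − 1038)² / 1038 = 6.7977
  tailed: (435 − 519)² / 519 = 13.5954
χ² = 6.7977 + 13.5954 = 20.3931 ≈ 20.393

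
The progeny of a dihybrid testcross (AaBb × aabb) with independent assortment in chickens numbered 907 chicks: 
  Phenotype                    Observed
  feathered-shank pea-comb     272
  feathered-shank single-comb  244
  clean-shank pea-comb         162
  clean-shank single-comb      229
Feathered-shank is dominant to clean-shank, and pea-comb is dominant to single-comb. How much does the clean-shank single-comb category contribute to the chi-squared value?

A dihybrid testcross with independent assortment gives a 1:1:1:1 ratio.
Under the 1:1:1:1 hypothesis (Σ ratio = 4, N = 907):
  feathered-shank pea-comb: 907 × 1/4 = 226.75
  feathered-shank single-comb: 907 × 1/4 = 226.75
  clean-shank pea-comb: 907 × 1/4 = 226.75
  clean-shank single-comb: 907 × 1/4 = 226.75
Contribution of clean-shank single-comb: (229 − 226.75)² / 226.75 = 0.0223

0.022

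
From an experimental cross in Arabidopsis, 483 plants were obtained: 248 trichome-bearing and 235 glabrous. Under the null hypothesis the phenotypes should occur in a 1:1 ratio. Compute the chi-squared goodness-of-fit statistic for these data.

Under the 1:1 hypothesis (Σ ratio = 2, N = 483):
  trichome-bearing: 483 × 1/2 = 241.5
  glabrous: 483 × 1/2 = 241.5
χ² = Σ (O − E)² / E
  trichome-bearing: (248 − 241.5)² / 241.5 = 0.1749
  glabrous: (235 − 241.5)² / 241.5 = 0.1749
χ² = 0.1749 + 0.1749 = 0.3498 ≈ 0.350

0.350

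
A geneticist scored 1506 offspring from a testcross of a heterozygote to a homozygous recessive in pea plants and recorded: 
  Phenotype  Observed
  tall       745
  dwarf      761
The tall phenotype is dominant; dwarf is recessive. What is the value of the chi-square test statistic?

0.170

A testcross of a heterozygote (Aa × aa) gives a 1:1 phenotypic ratio.
Expected counts for N = 1506 under a 1:1 ratio (total parts = 2):
  tall: 1506 × 1/2 = 753
  dwarf: 1506 × 1/2 = 753
χ² = Σ (O − E)² / E
  tall: (745 − 753)² / 753 = 0.0850
  dwarf: (761 − 753)² / 753 = 0.0850
χ² = 0.0850 + 0.0850 = 0.170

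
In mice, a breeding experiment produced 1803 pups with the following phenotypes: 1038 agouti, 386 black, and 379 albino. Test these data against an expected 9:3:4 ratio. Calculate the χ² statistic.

Expected counts for N = 1803 under a 9:3:4 ratio (total parts = 16):
  agouti: 1803 × 9/16 = 1014.1875
  black: 1803 × 3/16 = 338.0625
  albino: 1803 × 4/16 = 450.75
χ² = Σ (O − E)² / E
  agouti: (1038 − 1014.1875)² / 1014.1875 = 0.5591
  black: (386 − 338.0625)² / 338.0625 = 6.7976
  albino: (379 − 450.75)² / 450.75 = 11.4211
χ² = 0.5591 + 6.7976 + 11.4211 = 18.7778 ≈ 18.778

18.778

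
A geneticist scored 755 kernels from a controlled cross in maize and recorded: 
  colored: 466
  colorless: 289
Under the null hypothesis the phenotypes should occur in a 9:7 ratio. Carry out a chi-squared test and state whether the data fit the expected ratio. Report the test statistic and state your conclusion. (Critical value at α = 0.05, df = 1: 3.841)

9.186; not consistent

Under the 9:7 hypothesis (Σ ratio = 16, N = 755):
  colored: 755 × 9/16 = 424.6875
  colorless: 755 × 7/16 = 330.3125
χ² = Σ (O − E)² / E
  colored: (466 − 424.6875)² / 424.6875 = 4.0188
  colorless: (289 − 330.3125)² / 330.3125 = 5.1670
χ² = 4.0188 + 5.1670 = 9.1858 ≈ 9.186
Degrees of freedom = 2 − 1 = 1; critical value at α = 0.05 is 3.841.
Since 9.186 > 3.841, we reject the null hypothesis — the data do not fit the 9:7 ratio.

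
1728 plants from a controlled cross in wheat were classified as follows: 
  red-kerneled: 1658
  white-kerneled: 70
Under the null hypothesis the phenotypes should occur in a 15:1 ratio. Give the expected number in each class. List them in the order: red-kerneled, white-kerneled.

The 15:1 ratio has 16 parts, so with N = 1728 the expected counts are:
  red-kerneled: 1728 × 15/16 = 1620
  white-kerneled: 1728 × 1/16 = 108

1620, 108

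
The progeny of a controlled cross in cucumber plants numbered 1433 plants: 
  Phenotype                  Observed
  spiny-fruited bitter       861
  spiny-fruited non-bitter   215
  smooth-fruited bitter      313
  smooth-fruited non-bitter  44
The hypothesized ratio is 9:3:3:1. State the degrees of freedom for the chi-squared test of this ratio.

3

A goodness-of-fit test with 4 phenotype classes has df = 4 − 1 = 3.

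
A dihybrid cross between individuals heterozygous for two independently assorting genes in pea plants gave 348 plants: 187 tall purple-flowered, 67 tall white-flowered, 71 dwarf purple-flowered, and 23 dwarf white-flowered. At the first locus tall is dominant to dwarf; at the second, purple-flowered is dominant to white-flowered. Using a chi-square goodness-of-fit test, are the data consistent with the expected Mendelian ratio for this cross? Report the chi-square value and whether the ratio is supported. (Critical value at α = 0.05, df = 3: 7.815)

A dihybrid F₂ with independent assortment and complete dominance at both loci gives a 9:3:3:1 phenotypic ratio.
Under the 9:3:3:1 hypothesis (Σ ratio = 16, N = 348):
  tall purple-flowered: 348 × 9/16 = 195.75
  tall white-flowered: 348 × 3/16 = 65.25
  dwarf purple-flowered: 348 × 3/16 = 65.25
  dwarf white-flowered: 348 × 1/16 = 21.75
χ² = Σ (O − E)² / E
  tall purple-flowered: (187 − 195.75)² / 195.75 = 0.3911
  tall white-flowered: (67 − 65.25)² / 65.25 = 0.0469
  dwarf purple-flowered: (71 − 65.25)² / 65.25 = 0.5067
  dwarf white-flowered: (23 − 21.75)² / 21.75 = 0.0718
χ² = 0.3911 + 0.0469 + 0.5067 + 0.0718 = 1.0165 ≈ 1.017
Degrees of freedom = 4 − 1 = 3; critical value at α = 0.05 is 7.815.
Since 1.017 < 7.815, we fail to reject the null hypothesis — the data are consistent with the 9:3:3:1 ratio.

1.017; consistent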